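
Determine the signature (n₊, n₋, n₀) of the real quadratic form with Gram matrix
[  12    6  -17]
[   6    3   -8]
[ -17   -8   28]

Answer: (2, 1, 0)

Derivation:
step 0: pivot 12 → sign +
step 1: pivot 47/12 → sign +
step 2: pivot -3/47 → sign −
signature = (2, 1, 0)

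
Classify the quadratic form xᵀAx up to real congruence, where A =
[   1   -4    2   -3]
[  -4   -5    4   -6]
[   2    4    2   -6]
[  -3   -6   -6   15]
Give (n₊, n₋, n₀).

Answer: (2, 2, 0)

Derivation:
step 0: pivot 1 → sign +
step 1: pivot -21 → sign −
step 2: pivot 34/7 → sign +
step 3: pivot -6/17 → sign −
signature = (2, 2, 0)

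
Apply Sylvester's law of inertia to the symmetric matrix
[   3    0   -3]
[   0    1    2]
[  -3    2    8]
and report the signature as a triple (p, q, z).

Answer: (3, 0, 0)

Derivation:
step 0: pivot 3 → sign +
step 1: pivot 1 → sign +
step 2: pivot 1 → sign +
signature = (3, 0, 0)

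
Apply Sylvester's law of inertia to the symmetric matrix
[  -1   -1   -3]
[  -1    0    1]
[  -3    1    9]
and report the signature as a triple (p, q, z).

step 0: pivot -1 → sign −
step 1: pivot 1 → sign +
step 2: pivot 2 → sign +
signature = (2, 1, 0)

Answer: (2, 1, 0)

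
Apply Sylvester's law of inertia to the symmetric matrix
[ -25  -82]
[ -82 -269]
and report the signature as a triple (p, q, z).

Answer: (0, 2, 0)

Derivation:
step 0: pivot -25 → sign −
step 1: pivot -1/25 → sign −
signature = (0, 2, 0)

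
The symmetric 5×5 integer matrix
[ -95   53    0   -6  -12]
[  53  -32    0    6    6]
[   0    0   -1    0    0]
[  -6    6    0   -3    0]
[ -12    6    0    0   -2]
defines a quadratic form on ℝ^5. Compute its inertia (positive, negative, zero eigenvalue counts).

Answer: (1, 4, 0)

Derivation:
step 0: pivot -95 → sign −
step 1: pivot -231/95 → sign −
step 2: pivot -1 → sign −
step 3: pivot 3/11 → sign +
step 4: pivot -2/7 → sign −
signature = (1, 4, 0)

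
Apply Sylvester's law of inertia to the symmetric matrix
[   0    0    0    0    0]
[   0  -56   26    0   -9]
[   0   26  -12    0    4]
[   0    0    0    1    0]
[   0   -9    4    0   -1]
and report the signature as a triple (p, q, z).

step 0: pivot -56 → sign −
step 1: pivot 1/14 → sign +
step 2: pivot 1 → sign +
step 3: row/col 3 already zero → sign 0
step 4: row/col 4 already zero → sign 0
signature = (2, 1, 2)

Answer: (2, 1, 2)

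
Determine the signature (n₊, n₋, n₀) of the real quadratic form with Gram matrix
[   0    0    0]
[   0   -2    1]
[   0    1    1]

step 0: pivot -2 → sign −
step 1: pivot 3/2 → sign +
step 2: row/col 2 already zero → sign 0
signature = (1, 1, 1)

Answer: (1, 1, 1)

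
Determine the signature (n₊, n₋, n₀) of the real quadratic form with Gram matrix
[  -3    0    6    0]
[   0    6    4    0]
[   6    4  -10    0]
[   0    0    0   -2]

Answer: (1, 3, 0)

Derivation:
step 0: pivot -3 → sign −
step 1: pivot 6 → sign +
step 2: pivot -2/3 → sign −
step 3: pivot -2 → sign −
signature = (1, 3, 0)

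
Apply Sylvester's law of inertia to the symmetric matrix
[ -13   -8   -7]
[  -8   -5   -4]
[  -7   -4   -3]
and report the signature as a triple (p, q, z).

Answer: (1, 2, 0)

Derivation:
step 0: pivot -13 → sign −
step 1: pivot -1/13 → sign −
step 2: pivot 2 → sign +
signature = (1, 2, 0)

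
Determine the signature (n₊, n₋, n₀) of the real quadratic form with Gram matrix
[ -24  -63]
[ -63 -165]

step 0: pivot -24 → sign −
step 1: pivot 3/8 → sign +
signature = (1, 1, 0)

Answer: (1, 1, 0)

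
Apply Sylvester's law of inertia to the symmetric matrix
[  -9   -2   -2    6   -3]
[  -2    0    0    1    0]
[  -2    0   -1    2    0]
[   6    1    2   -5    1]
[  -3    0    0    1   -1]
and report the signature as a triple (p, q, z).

Answer: (1, 3, 1)

Derivation:
step 0: pivot -9 → sign −
step 1: pivot 4/9 → sign +
step 2: pivot -1 → sign −
step 3: pivot -1/4 → sign −
step 4: row/col 4 already zero → sign 0
signature = (1, 3, 1)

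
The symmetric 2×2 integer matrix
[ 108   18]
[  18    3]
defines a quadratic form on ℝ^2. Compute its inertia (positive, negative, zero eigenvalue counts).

Answer: (1, 0, 1)

Derivation:
step 0: pivot 108 → sign +
step 1: row/col 1 already zero → sign 0
signature = (1, 0, 1)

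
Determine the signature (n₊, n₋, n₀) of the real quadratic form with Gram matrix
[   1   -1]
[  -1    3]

Answer: (2, 0, 0)

Derivation:
step 0: pivot 1 → sign +
step 1: pivot 2 → sign +
signature = (2, 0, 0)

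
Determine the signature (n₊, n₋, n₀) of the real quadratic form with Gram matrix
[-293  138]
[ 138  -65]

step 0: pivot -293 → sign −
step 1: pivot -1/293 → sign −
signature = (0, 2, 0)

Answer: (0, 2, 0)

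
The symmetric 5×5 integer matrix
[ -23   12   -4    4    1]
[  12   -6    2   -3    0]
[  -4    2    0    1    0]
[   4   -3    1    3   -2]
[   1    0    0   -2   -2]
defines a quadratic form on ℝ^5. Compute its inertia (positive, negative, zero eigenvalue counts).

step 0: pivot -23 → sign −
step 1: pivot 6/23 → sign +
step 2: pivot 2/3 → sign +
step 3: pivot 1/2 → sign +
step 4: pivot -3 → sign −
signature = (3, 2, 0)

Answer: (3, 2, 0)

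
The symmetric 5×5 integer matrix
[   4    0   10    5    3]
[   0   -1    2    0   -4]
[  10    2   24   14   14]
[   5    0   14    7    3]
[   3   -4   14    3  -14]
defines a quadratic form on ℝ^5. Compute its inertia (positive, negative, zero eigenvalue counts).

step 0: pivot 4 → sign +
step 1: pivot -1 → sign −
step 2: pivot 3 → sign +
step 3: pivot -1 → sign −
step 4: row/col 4 already zero → sign 0
signature = (2, 2, 1)

Answer: (2, 2, 1)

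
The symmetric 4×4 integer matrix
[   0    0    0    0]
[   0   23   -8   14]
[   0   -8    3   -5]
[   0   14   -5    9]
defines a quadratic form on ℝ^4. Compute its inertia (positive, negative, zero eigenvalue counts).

Answer: (3, 0, 1)

Derivation:
step 0: pivot 23 → sign +
step 1: pivot 5/23 → sign +
step 2: pivot 2/5 → sign +
step 3: row/col 3 already zero → sign 0
signature = (3, 0, 1)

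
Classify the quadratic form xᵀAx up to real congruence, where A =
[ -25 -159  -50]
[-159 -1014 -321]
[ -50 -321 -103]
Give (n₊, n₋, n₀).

step 0: pivot -25 → sign −
step 1: pivot -69/25 → sign −
step 2: pivot 6/23 → sign +
signature = (1, 2, 0)

Answer: (1, 2, 0)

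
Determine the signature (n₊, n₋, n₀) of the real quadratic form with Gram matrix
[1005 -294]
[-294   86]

Answer: (1, 1, 0)

Derivation:
step 0: pivot 1005 → sign +
step 1: pivot -2/335 → sign −
signature = (1, 1, 0)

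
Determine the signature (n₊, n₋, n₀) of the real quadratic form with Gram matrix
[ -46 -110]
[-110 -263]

step 0: pivot -46 → sign −
step 1: pivot 1/23 → sign +
signature = (1, 1, 0)

Answer: (1, 1, 0)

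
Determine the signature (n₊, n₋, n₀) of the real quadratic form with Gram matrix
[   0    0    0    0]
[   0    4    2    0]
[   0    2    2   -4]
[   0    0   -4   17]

Answer: (3, 0, 1)

Derivation:
step 0: pivot 4 → sign +
step 1: pivot 1 → sign +
step 2: pivot 1 → sign +
step 3: row/col 3 already zero → sign 0
signature = (3, 0, 1)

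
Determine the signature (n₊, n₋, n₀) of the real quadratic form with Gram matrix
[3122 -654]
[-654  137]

step 0: pivot 3122 → sign +
step 1: pivot -1/1561 → sign −
signature = (1, 1, 0)

Answer: (1, 1, 0)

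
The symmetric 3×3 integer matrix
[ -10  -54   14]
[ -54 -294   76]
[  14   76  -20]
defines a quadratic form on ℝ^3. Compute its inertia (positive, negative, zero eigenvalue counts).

step 0: pivot -10 → sign −
step 1: pivot -12/5 → sign −
step 2: pivot -1/3 → sign −
signature = (0, 3, 0)

Answer: (0, 3, 0)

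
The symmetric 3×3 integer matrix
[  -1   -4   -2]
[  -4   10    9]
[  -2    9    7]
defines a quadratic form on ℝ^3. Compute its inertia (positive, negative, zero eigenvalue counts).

Answer: (1, 2, 0)

Derivation:
step 0: pivot -1 → sign −
step 1: pivot 26 → sign +
step 2: pivot -3/26 → sign −
signature = (1, 2, 0)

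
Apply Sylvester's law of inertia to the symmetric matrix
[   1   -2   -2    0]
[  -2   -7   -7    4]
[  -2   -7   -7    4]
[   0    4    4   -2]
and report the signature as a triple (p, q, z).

step 0: pivot 1 → sign +
step 1: pivot -11 → sign −
step 2: pivot -6/11 → sign −
step 3: row/col 3 already zero → sign 0
signature = (1, 2, 1)

Answer: (1, 2, 1)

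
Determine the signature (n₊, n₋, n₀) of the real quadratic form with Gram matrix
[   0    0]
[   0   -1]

Answer: (0, 1, 1)

Derivation:
step 0: pivot -1 → sign −
step 1: row/col 1 already zero → sign 0
signature = (0, 1, 1)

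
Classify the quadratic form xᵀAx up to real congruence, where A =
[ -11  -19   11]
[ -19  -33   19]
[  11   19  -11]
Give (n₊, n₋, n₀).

Answer: (0, 2, 1)

Derivation:
step 0: pivot -11 → sign −
step 1: pivot -2/11 → sign −
step 2: row/col 2 already zero → sign 0
signature = (0, 2, 1)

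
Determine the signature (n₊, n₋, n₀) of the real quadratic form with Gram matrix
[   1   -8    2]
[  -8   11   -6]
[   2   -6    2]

step 0: pivot 1 → sign +
step 1: pivot -53 → sign −
step 2: pivot -6/53 → sign −
signature = (1, 2, 0)

Answer: (1, 2, 0)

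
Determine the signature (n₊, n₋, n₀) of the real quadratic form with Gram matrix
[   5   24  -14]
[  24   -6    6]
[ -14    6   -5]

step 0: pivot 5 → sign +
step 1: pivot -606/5 → sign −
step 2: pivot 1/101 → sign +
signature = (2, 1, 0)

Answer: (2, 1, 0)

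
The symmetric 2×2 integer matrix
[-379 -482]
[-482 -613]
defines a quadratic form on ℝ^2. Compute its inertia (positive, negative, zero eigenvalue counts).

step 0: pivot -379 → sign −
step 1: pivot -3/379 → sign −
signature = (0, 2, 0)

Answer: (0, 2, 0)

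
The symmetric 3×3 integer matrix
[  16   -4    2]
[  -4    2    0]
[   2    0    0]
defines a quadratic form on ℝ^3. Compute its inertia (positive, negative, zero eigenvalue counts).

Answer: (2, 1, 0)

Derivation:
step 0: pivot 16 → sign +
step 1: pivot 1 → sign +
step 2: pivot -1/2 → sign −
signature = (2, 1, 0)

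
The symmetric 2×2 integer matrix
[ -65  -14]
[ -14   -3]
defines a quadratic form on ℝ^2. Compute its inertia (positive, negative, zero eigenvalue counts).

step 0: pivot -65 → sign −
step 1: pivot 1/65 → sign +
signature = (1, 1, 0)

Answer: (1, 1, 0)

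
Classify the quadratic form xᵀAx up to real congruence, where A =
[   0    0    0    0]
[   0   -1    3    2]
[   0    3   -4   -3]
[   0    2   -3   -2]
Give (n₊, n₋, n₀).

Answer: (2, 1, 1)

Derivation:
step 0: pivot -1 → sign −
step 1: pivot 5 → sign +
step 2: pivot 1/5 → sign +
step 3: row/col 3 already zero → sign 0
signature = (2, 1, 1)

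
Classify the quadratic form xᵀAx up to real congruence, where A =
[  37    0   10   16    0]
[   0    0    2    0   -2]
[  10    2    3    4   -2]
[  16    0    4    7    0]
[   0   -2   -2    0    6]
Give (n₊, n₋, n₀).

step 0: pivot 37 → sign +
step 1: pivot 11/37 → sign +
step 2: pivot -148/11 → sign −
step 3: pivot 3/37 → sign +
step 4: pivot 1 → sign +
signature = (4, 1, 0)

Answer: (4, 1, 0)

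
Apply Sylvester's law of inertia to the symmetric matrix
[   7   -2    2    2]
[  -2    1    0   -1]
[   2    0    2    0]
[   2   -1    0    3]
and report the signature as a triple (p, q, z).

Answer: (4, 0, 0)

Derivation:
step 0: pivot 7 → sign +
step 1: pivot 3/7 → sign +
step 2: pivot 2/3 → sign +
step 3: pivot 2 → sign +
signature = (4, 0, 0)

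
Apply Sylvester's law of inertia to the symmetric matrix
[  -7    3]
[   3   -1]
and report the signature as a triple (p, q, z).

step 0: pivot -7 → sign −
step 1: pivot 2/7 → sign +
signature = (1, 1, 0)

Answer: (1, 1, 0)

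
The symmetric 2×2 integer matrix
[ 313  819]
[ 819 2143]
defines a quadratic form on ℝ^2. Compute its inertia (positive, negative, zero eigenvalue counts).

Answer: (1, 1, 0)

Derivation:
step 0: pivot 313 → sign +
step 1: pivot -2/313 → sign −
signature = (1, 1, 0)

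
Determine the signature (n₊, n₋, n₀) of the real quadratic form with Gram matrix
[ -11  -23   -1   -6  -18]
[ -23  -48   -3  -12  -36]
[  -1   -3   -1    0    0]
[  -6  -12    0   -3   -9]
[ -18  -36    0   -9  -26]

Answer: (3, 2, 0)

Derivation:
step 0: pivot -11 → sign −
step 1: pivot 1/11 → sign +
step 2: pivot -10 → sign −
step 3: pivot 3/5 → sign +
step 4: pivot 1 → sign +
signature = (3, 2, 0)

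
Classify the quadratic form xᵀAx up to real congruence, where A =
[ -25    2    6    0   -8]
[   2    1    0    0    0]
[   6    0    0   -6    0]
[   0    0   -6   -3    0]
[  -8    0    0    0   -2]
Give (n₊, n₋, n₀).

step 0: pivot -25 → sign −
step 1: pivot 29/25 → sign +
step 2: pivot 36/29 → sign +
step 3: pivot -32 → sign −
step 4: row/col 4 already zero → sign 0
signature = (2, 2, 1)

Answer: (2, 2, 1)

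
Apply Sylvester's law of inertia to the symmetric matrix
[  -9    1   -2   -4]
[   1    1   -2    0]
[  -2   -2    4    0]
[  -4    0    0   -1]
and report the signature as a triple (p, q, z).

Answer: (2, 1, 1)

Derivation:
step 0: pivot -9 → sign −
step 1: pivot 10/9 → sign +
step 2: pivot 3/5 → sign +
step 3: row/col 3 already zero → sign 0
signature = (2, 1, 1)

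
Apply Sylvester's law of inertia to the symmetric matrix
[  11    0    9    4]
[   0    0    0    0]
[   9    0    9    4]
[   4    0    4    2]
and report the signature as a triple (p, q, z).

Answer: (3, 0, 1)

Derivation:
step 0: pivot 11 → sign +
step 1: pivot 18/11 → sign +
step 2: pivot 2/9 → sign +
step 3: row/col 3 already zero → sign 0
signature = (3, 0, 1)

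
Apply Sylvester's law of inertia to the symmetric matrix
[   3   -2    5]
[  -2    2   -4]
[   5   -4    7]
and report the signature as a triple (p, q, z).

Answer: (2, 1, 0)

Derivation:
step 0: pivot 3 → sign +
step 1: pivot 2/3 → sign +
step 2: pivot -2 → sign −
signature = (2, 1, 0)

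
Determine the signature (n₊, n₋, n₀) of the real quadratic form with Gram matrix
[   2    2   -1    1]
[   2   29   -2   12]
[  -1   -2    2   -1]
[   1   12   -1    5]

Answer: (4, 0, 0)

Derivation:
step 0: pivot 2 → sign +
step 1: pivot 27 → sign +
step 2: pivot 79/54 → sign +
step 3: pivot 1/79 → sign +
signature = (4, 0, 0)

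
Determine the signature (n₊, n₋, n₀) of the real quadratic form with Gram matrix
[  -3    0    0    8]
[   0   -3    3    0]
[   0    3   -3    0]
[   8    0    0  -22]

step 0: pivot -3 → sign −
step 1: pivot -3 → sign −
step 2: pivot -2/3 → sign −
step 3: row/col 3 already zero → sign 0
signature = (0, 3, 1)

Answer: (0, 3, 1)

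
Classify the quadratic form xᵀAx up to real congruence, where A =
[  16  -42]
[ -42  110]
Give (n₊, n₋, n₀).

step 0: pivot 16 → sign +
step 1: pivot -1/4 → sign −
signature = (1, 1, 0)

Answer: (1, 1, 0)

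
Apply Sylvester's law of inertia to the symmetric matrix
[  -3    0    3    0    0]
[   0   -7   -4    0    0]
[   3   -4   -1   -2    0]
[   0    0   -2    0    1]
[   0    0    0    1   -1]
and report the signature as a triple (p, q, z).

Answer: (2, 3, 0)

Derivation:
step 0: pivot -3 → sign −
step 1: pivot -7 → sign −
step 2: pivot 30/7 → sign +
step 3: pivot -14/15 → sign −
step 4: pivot 1/14 → sign +
signature = (2, 3, 0)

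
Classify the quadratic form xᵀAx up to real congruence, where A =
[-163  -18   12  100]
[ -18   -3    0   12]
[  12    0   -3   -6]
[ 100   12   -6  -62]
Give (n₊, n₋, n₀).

Answer: (1, 3, 0)

Derivation:
step 0: pivot -163 → sign −
step 1: pivot -165/163 → sign −
step 2: pivot -21/55 → sign −
step 3: pivot 2/7 → sign +
signature = (1, 3, 0)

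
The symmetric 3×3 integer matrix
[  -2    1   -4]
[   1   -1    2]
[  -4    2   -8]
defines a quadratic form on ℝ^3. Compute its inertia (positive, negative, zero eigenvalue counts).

step 0: pivot -2 → sign −
step 1: pivot -1/2 → sign −
step 2: row/col 2 already zero → sign 0
signature = (0, 2, 1)

Answer: (0, 2, 1)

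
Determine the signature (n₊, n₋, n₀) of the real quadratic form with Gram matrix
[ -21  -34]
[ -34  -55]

Answer: (1, 1, 0)

Derivation:
step 0: pivot -21 → sign −
step 1: pivot 1/21 → sign +
signature = (1, 1, 0)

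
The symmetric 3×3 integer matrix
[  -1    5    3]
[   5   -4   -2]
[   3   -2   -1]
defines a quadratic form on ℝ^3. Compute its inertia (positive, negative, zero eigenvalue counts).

Answer: (1, 2, 0)

Derivation:
step 0: pivot -1 → sign −
step 1: pivot 21 → sign +
step 2: pivot -1/21 → sign −
signature = (1, 2, 0)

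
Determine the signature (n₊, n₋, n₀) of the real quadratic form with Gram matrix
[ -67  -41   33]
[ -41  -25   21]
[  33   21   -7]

step 0: pivot -67 → sign −
step 1: pivot 6/67 → sign +
step 2: pivot 2 → sign +
signature = (2, 1, 0)

Answer: (2, 1, 0)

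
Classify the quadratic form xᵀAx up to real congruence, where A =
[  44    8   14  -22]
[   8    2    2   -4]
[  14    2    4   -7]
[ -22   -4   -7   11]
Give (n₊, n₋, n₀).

Answer: (2, 1, 1)

Derivation:
step 0: pivot 44 → sign +
step 1: pivot 6/11 → sign +
step 2: pivot -1 → sign −
step 3: row/col 3 already zero → sign 0
signature = (2, 1, 1)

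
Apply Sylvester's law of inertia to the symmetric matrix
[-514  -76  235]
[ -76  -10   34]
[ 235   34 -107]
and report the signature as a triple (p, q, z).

Answer: (1, 2, 0)

Derivation:
step 0: pivot -514 → sign −
step 1: pivot 318/257 → sign +
step 2: pivot -1/106 → sign −
signature = (1, 2, 0)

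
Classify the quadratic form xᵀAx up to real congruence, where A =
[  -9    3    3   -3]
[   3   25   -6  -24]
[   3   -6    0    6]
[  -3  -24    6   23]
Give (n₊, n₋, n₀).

step 0: pivot -9 → sign −
step 1: pivot 26 → sign +
step 2: pivot 1/26 → sign +
step 3: pivot -1 → sign −
signature = (2, 2, 0)

Answer: (2, 2, 0)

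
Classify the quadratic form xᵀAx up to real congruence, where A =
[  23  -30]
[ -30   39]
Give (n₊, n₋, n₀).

step 0: pivot 23 → sign +
step 1: pivot -3/23 → sign −
signature = (1, 1, 0)

Answer: (1, 1, 0)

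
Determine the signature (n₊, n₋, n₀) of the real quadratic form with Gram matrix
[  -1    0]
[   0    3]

Answer: (1, 1, 0)

Derivation:
step 0: pivot -1 → sign −
step 1: pivot 3 → sign +
signature = (1, 1, 0)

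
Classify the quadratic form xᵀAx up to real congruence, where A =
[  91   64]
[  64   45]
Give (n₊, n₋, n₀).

step 0: pivot 91 → sign +
step 1: pivot -1/91 → sign −
signature = (1, 1, 0)

Answer: (1, 1, 0)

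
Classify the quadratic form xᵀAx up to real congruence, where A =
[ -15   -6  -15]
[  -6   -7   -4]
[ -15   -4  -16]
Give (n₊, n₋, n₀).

step 0: pivot -15 → sign −
step 1: pivot -23/5 → sign −
step 2: pivot -3/23 → sign −
signature = (0, 3, 0)

Answer: (0, 3, 0)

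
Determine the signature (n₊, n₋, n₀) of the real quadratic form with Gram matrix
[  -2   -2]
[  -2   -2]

step 0: pivot -2 → sign −
step 1: row/col 1 already zero → sign 0
signature = (0, 1, 1)

Answer: (0, 1, 1)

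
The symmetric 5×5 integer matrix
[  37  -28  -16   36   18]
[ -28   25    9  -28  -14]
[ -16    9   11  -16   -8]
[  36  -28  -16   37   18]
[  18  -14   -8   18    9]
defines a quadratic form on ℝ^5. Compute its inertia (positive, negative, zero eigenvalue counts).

step 0: pivot 37 → sign +
step 1: pivot 141/37 → sign +
step 2: pivot 218/141 → sign +
step 3: pivot 121/109 → sign +
step 4: pivot 3/121 → sign +
signature = (5, 0, 0)

Answer: (5, 0, 0)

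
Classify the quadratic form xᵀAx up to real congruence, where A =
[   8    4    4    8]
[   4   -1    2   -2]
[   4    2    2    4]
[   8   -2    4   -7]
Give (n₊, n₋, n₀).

step 0: pivot 8 → sign +
step 1: pivot -3 → sign −
step 2: pivot -3 → sign −
step 3: row/col 3 already zero → sign 0
signature = (1, 2, 1)

Answer: (1, 2, 1)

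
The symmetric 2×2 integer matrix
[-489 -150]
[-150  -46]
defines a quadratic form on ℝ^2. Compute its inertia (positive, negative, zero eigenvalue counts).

Answer: (1, 1, 0)

Derivation:
step 0: pivot -489 → sign −
step 1: pivot 2/163 → sign +
signature = (1, 1, 0)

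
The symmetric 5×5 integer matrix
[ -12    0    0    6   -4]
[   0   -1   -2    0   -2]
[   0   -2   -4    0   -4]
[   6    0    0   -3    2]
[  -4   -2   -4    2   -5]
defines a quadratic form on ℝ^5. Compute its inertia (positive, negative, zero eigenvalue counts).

Answer: (1, 2, 2)

Derivation:
step 0: pivot -12 → sign −
step 1: pivot -1 → sign −
step 2: pivot 1/3 → sign +
step 3: row/col 3 already zero → sign 0
step 4: row/col 4 already zero → sign 0
signature = (1, 2, 2)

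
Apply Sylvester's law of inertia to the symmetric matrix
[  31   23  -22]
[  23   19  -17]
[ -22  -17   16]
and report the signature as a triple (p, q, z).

Answer: (3, 0, 0)

Derivation:
step 0: pivot 31 → sign +
step 1: pivot 60/31 → sign +
step 2: pivot 3/20 → sign +
signature = (3, 0, 0)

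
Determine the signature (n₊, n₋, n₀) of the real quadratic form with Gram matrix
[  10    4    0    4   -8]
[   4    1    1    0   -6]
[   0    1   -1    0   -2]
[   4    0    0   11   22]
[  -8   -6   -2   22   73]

step 0: pivot 10 → sign +
step 1: pivot -3/5 → sign −
step 2: pivot 2/3 → sign +
step 3: pivot 3 → sign +
step 4: pivot 1 → sign +
signature = (4, 1, 0)

Answer: (4, 1, 0)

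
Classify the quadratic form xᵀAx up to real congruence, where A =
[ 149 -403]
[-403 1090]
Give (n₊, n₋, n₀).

Answer: (2, 0, 0)

Derivation:
step 0: pivot 149 → sign +
step 1: pivot 1/149 → sign +
signature = (2, 0, 0)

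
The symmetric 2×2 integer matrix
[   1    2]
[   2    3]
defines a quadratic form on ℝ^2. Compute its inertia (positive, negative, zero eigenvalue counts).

step 0: pivot 1 → sign +
step 1: pivot -1 → sign −
signature = (1, 1, 0)

Answer: (1, 1, 0)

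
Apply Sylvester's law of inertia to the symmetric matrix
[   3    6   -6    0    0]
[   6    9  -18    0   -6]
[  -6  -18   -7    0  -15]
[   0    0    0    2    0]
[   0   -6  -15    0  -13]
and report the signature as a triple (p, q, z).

step 0: pivot 3 → sign +
step 1: pivot -3 → sign −
step 2: pivot -7 → sign −
step 3: pivot 2 → sign +
step 4: pivot 2/7 → sign +
signature = (3, 2, 0)

Answer: (3, 2, 0)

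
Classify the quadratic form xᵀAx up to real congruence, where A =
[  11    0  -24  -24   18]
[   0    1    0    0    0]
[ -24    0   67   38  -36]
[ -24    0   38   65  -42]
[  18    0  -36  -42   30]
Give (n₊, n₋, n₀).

step 0: pivot 11 → sign +
step 1: pivot 1 → sign +
step 2: pivot 161/11 → sign +
step 3: pivot -235/161 → sign −
step 4: pivot -6/235 → sign −
signature = (3, 2, 0)

Answer: (3, 2, 0)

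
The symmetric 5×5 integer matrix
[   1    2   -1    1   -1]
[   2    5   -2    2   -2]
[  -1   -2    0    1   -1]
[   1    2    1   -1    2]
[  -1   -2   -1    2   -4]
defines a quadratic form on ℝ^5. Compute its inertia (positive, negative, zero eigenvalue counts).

step 0: pivot 1 → sign +
step 1: pivot 1 → sign +
step 2: pivot -1 → sign −
step 3: pivot 2 → sign +
step 4: pivot -3/2 → sign −
signature = (3, 2, 0)

Answer: (3, 2, 0)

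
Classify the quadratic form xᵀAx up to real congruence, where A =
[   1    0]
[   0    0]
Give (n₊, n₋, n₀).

Answer: (1, 0, 1)

Derivation:
step 0: pivot 1 → sign +
step 1: row/col 1 already zero → sign 0
signature = (1, 0, 1)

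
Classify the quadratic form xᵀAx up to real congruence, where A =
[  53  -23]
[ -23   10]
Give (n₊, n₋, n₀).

step 0: pivot 53 → sign +
step 1: pivot 1/53 → sign +
signature = (2, 0, 0)

Answer: (2, 0, 0)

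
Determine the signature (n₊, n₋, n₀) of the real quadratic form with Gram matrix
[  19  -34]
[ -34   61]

step 0: pivot 19 → sign +
step 1: pivot 3/19 → sign +
signature = (2, 0, 0)

Answer: (2, 0, 0)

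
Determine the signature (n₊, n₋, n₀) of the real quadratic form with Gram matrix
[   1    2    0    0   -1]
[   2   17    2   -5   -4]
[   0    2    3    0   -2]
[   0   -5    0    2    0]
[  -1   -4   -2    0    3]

step 0: pivot 1 → sign +
step 1: pivot 13 → sign +
step 2: pivot 35/13 → sign +
step 3: pivot -1/7 → sign −
step 4: pivot 6/5 → sign +
signature = (4, 1, 0)

Answer: (4, 1, 0)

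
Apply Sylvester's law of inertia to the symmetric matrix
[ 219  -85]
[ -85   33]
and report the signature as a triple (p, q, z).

Answer: (2, 0, 0)

Derivation:
step 0: pivot 219 → sign +
step 1: pivot 2/219 → sign +
signature = (2, 0, 0)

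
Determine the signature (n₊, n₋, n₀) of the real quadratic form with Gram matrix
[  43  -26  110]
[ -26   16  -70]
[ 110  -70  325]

step 0: pivot 43 → sign +
step 1: pivot 12/43 → sign +
step 2: row/col 2 already zero → sign 0
signature = (2, 0, 1)

Answer: (2, 0, 1)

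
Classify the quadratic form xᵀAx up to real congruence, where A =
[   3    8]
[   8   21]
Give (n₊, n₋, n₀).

step 0: pivot 3 → sign +
step 1: pivot -1/3 → sign −
signature = (1, 1, 0)

Answer: (1, 1, 0)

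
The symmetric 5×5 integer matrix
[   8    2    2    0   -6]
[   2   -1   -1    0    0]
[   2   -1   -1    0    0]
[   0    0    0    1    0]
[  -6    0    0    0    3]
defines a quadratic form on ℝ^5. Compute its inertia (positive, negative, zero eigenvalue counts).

step 0: pivot 8 → sign +
step 1: pivot -3/2 → sign −
step 2: pivot 1 → sign +
step 3: row/col 3 already zero → sign 0
step 4: row/col 4 already zero → sign 0
signature = (2, 1, 2)

Answer: (2, 1, 2)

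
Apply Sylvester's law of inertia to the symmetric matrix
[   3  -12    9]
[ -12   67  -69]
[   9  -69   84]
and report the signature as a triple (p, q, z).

step 0: pivot 3 → sign +
step 1: pivot 19 → sign +
step 2: pivot -6/19 → sign −
signature = (2, 1, 0)

Answer: (2, 1, 0)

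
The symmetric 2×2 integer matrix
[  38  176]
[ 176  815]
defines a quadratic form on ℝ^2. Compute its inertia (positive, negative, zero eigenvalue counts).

step 0: pivot 38 → sign +
step 1: pivot -3/19 → sign −
signature = (1, 1, 0)

Answer: (1, 1, 0)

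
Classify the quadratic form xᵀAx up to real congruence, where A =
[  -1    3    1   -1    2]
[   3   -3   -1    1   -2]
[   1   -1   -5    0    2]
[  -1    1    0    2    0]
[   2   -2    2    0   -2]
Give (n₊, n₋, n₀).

step 0: pivot -1 → sign −
step 1: pivot 6 → sign +
step 2: pivot -14/3 → sign −
step 3: pivot 33/14 → sign +
step 4: pivot 6/11 → sign +
signature = (3, 2, 0)

Answer: (3, 2, 0)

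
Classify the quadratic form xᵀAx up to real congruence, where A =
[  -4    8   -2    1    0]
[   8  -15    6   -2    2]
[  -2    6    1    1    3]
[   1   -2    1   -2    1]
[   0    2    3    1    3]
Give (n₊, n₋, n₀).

Answer: (1, 4, 0)

Derivation:
step 0: pivot -4 → sign −
step 1: pivot 1 → sign +
step 2: pivot -2 → sign −
step 3: pivot -13/8 → sign −
step 4: pivot -2/13 → sign −
signature = (1, 4, 0)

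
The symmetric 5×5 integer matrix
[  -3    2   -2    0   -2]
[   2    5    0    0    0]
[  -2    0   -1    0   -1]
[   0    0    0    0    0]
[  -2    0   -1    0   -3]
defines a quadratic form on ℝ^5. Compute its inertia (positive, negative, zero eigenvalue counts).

Answer: (2, 2, 1)

Derivation:
step 0: pivot -3 → sign −
step 1: pivot 19/3 → sign +
step 2: pivot 1/19 → sign +
step 3: pivot -2 → sign −
step 4: row/col 4 already zero → sign 0
signature = (2, 2, 1)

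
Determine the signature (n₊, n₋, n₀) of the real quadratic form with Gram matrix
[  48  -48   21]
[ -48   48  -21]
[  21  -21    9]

Answer: (1, 1, 1)

Derivation:
step 0: pivot 48 → sign +
step 1: pivot -3/16 → sign −
step 2: row/col 2 already zero → sign 0
signature = (1, 1, 1)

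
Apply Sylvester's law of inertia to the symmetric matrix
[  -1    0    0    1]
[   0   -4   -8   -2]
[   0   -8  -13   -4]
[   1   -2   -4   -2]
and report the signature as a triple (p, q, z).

Answer: (1, 2, 1)

Derivation:
step 0: pivot -1 → sign −
step 1: pivot -4 → sign −
step 2: pivot 3 → sign +
step 3: row/col 3 already zero → sign 0
signature = (1, 2, 1)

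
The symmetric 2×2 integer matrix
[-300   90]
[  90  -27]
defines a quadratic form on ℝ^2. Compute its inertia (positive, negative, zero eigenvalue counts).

Answer: (0, 1, 1)

Derivation:
step 0: pivot -300 → sign −
step 1: row/col 1 already zero → sign 0
signature = (0, 1, 1)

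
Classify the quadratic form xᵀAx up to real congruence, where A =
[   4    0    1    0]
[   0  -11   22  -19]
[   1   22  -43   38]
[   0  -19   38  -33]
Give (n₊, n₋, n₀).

step 0: pivot 4 → sign +
step 1: pivot -11 → sign −
step 2: pivot 3/4 → sign +
step 3: pivot -2/11 → sign −
signature = (2, 2, 0)

Answer: (2, 2, 0)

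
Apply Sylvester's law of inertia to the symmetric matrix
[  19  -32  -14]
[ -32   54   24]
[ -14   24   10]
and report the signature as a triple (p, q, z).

step 0: pivot 19 → sign +
step 1: pivot 2/19 → sign +
step 2: pivot -2 → sign −
signature = (2, 1, 0)

Answer: (2, 1, 0)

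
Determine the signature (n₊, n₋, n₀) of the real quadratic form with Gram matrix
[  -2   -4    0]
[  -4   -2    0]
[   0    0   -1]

Answer: (1, 2, 0)

Derivation:
step 0: pivot -2 → sign −
step 1: pivot 6 → sign +
step 2: pivot -1 → sign −
signature = (1, 2, 0)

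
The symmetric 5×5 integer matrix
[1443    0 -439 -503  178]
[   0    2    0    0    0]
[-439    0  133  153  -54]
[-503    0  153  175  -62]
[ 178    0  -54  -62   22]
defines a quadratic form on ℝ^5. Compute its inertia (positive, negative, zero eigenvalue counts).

Answer: (3, 2, 0)

Derivation:
step 0: pivot 1443 → sign +
step 1: pivot 2 → sign +
step 2: pivot -802/1443 → sign −
step 3: pivot -134/401 → sign −
step 4: pivot 6/67 → sign +
signature = (3, 2, 0)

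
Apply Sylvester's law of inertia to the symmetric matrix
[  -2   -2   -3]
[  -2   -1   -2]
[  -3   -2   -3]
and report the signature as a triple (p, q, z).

step 0: pivot -2 → sign −
step 1: pivot 1 → sign +
step 2: pivot 1/2 → sign +
signature = (2, 1, 0)

Answer: (2, 1, 0)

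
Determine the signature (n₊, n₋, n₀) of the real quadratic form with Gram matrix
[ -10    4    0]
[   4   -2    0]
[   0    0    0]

step 0: pivot -10 → sign −
step 1: pivot -2/5 → sign −
step 2: row/col 2 already zero → sign 0
signature = (0, 2, 1)

Answer: (0, 2, 1)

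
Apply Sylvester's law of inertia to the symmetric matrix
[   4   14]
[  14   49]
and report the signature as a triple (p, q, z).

Answer: (1, 0, 1)

Derivation:
step 0: pivot 4 → sign +
step 1: row/col 1 already zero → sign 0
signature = (1, 0, 1)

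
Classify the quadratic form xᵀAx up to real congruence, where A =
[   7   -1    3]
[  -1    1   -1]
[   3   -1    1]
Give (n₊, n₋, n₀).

step 0: pivot 7 → sign +
step 1: pivot 6/7 → sign +
step 2: pivot -2/3 → sign −
signature = (2, 1, 0)

Answer: (2, 1, 0)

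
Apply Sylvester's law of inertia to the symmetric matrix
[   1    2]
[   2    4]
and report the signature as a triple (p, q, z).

step 0: pivot 1 → sign +
step 1: row/col 1 already zero → sign 0
signature = (1, 0, 1)

Answer: (1, 0, 1)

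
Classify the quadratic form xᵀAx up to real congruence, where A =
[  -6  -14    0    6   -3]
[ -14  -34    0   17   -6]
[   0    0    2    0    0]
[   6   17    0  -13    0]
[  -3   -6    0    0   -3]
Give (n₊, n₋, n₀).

Answer: (2, 3, 0)

Derivation:
step 0: pivot -6 → sign −
step 1: pivot -4/3 → sign −
step 2: pivot 2 → sign +
step 3: pivot -1/4 → sign −
step 4: pivot 3/2 → sign +
signature = (2, 3, 0)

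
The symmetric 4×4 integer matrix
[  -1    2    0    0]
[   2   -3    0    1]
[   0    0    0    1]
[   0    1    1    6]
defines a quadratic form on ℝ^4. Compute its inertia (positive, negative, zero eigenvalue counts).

step 0: pivot -1 → sign −
step 1: pivot 1 → sign +
step 2: pivot 5 → sign +
step 3: pivot -1/5 → sign −
signature = (2, 2, 0)

Answer: (2, 2, 0)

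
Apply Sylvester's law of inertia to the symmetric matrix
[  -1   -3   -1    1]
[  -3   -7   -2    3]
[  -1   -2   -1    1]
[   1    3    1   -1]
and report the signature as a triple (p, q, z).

Answer: (1, 2, 1)

Derivation:
step 0: pivot -1 → sign −
step 1: pivot 2 → sign +
step 2: pivot -1/2 → sign −
step 3: row/col 3 already zero → sign 0
signature = (1, 2, 1)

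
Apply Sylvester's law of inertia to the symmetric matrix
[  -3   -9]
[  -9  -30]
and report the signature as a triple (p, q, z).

step 0: pivot -3 → sign −
step 1: pivot -3 → sign −
signature = (0, 2, 0)

Answer: (0, 2, 0)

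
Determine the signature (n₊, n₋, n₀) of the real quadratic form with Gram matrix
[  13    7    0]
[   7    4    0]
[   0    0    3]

Answer: (3, 0, 0)

Derivation:
step 0: pivot 13 → sign +
step 1: pivot 3/13 → sign +
step 2: pivot 3 → sign +
signature = (3, 0, 0)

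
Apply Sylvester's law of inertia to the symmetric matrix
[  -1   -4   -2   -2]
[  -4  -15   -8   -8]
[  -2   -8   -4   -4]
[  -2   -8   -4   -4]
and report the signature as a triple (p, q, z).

Answer: (1, 1, 2)

Derivation:
step 0: pivot -1 → sign −
step 1: pivot 1 → sign +
step 2: row/col 2 already zero → sign 0
step 3: row/col 3 already zero → sign 0
signature = (1, 1, 2)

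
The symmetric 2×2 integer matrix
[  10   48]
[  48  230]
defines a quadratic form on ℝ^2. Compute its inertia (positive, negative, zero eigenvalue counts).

step 0: pivot 10 → sign +
step 1: pivot -2/5 → sign −
signature = (1, 1, 0)

Answer: (1, 1, 0)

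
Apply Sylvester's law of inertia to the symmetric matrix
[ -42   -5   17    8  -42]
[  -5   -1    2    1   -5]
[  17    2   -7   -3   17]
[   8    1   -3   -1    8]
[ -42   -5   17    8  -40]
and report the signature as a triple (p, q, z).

Answer: (2, 3, 0)

Derivation:
step 0: pivot -42 → sign −
step 1: pivot -17/42 → sign −
step 2: pivot -2/17 → sign −
step 3: pivot 1 → sign +
step 4: pivot 2 → sign +
signature = (2, 3, 0)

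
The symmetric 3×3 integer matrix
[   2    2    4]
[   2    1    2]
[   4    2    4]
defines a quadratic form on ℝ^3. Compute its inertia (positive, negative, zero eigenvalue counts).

Answer: (1, 1, 1)

Derivation:
step 0: pivot 2 → sign +
step 1: pivot -1 → sign −
step 2: row/col 2 already zero → sign 0
signature = (1, 1, 1)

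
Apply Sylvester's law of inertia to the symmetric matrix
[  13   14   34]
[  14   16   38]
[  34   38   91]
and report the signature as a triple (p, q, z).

step 0: pivot 13 → sign +
step 1: pivot 12/13 → sign +
step 2: row/col 2 already zero → sign 0
signature = (2, 0, 1)

Answer: (2, 0, 1)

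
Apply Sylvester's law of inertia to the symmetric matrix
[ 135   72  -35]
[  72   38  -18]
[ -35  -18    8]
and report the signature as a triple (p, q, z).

Answer: (2, 1, 0)

Derivation:
step 0: pivot 135 → sign +
step 1: pivot -2/5 → sign −
step 2: pivot 1/27 → sign +
signature = (2, 1, 0)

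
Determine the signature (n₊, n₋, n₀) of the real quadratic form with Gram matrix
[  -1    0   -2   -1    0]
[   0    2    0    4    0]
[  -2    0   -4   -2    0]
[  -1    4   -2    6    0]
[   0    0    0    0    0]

Answer: (1, 2, 2)

Derivation:
step 0: pivot -1 → sign −
step 1: pivot 2 → sign +
step 2: pivot -1 → sign −
step 3: row/col 3 already zero → sign 0
step 4: row/col 4 already zero → sign 0
signature = (1, 2, 2)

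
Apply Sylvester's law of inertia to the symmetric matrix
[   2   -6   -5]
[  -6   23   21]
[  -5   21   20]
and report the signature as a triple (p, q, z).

step 0: pivot 2 → sign +
step 1: pivot 5 → sign +
step 2: pivot 3/10 → sign +
signature = (3, 0, 0)

Answer: (3, 0, 0)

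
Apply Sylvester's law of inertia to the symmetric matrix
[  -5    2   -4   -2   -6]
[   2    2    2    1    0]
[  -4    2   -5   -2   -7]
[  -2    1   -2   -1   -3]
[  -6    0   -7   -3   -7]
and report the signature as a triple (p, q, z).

step 0: pivot -5 → sign −
step 1: pivot 14/5 → sign +
step 2: pivot -13/7 → sign −
step 3: pivot -3/26 → sign −
step 4: row/col 4 already zero → sign 0
signature = (1, 3, 1)

Answer: (1, 3, 1)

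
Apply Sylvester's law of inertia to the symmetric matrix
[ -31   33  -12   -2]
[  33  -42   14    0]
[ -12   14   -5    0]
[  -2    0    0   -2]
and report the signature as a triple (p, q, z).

step 0: pivot -31 → sign −
step 1: pivot -213/31 → sign −
step 2: pivot -29/213 → sign −
step 3: pivot -2/29 → sign −
signature = (0, 4, 0)

Answer: (0, 4, 0)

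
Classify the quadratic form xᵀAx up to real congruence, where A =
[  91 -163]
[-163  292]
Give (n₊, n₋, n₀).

step 0: pivot 91 → sign +
step 1: pivot 3/91 → sign +
signature = (2, 0, 0)

Answer: (2, 0, 0)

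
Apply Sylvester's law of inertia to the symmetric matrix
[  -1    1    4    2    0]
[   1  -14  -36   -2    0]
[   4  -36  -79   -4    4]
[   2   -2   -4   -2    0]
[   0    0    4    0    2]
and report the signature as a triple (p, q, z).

step 0: pivot -1 → sign −
step 1: pivot -13 → sign −
step 2: pivot 205/13 → sign +
step 3: pivot 202/205 → sign +
step 4: pivot -6/101 → sign −
signature = (2, 3, 0)

Answer: (2, 3, 0)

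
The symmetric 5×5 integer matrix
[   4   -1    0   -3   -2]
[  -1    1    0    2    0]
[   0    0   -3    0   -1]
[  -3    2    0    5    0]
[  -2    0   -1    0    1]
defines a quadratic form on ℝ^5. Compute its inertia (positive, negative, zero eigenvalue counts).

Answer: (3, 2, 0)

Derivation:
step 0: pivot 4 → sign +
step 1: pivot 3/4 → sign +
step 2: pivot -3 → sign −
step 3: pivot 2/3 → sign +
step 4: pivot -2/3 → sign −
signature = (3, 2, 0)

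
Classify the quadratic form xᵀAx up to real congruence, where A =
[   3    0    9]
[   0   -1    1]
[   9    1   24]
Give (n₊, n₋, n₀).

Answer: (1, 2, 0)

Derivation:
step 0: pivot 3 → sign +
step 1: pivot -1 → sign −
step 2: pivot -2 → sign −
signature = (1, 2, 0)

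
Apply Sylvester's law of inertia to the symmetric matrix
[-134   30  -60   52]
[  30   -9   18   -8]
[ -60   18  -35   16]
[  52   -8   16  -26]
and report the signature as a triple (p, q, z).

Answer: (1, 3, 0)

Derivation:
step 0: pivot -134 → sign −
step 1: pivot -153/67 → sign −
step 2: pivot 1 → sign +
step 3: pivot -2/153 → sign −
signature = (1, 3, 0)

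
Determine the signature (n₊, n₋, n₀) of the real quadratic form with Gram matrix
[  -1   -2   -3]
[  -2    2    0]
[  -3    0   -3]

step 0: pivot -1 → sign −
step 1: pivot 6 → sign +
step 2: row/col 2 already zero → sign 0
signature = (1, 1, 1)

Answer: (1, 1, 1)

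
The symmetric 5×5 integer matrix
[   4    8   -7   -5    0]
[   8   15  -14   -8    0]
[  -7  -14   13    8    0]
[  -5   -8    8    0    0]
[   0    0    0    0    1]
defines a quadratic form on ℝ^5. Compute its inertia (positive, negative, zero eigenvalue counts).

step 0: pivot 4 → sign +
step 1: pivot -1 → sign −
step 2: pivot 3/4 → sign +
step 3: pivot -3 → sign −
step 4: pivot 1 → sign +
signature = (3, 2, 0)

Answer: (3, 2, 0)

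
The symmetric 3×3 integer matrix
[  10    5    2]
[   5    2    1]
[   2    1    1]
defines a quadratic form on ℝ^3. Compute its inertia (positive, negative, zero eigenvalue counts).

step 0: pivot 10 → sign +
step 1: pivot -1/2 → sign −
step 2: pivot 3/5 → sign +
signature = (2, 1, 0)

Answer: (2, 1, 0)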